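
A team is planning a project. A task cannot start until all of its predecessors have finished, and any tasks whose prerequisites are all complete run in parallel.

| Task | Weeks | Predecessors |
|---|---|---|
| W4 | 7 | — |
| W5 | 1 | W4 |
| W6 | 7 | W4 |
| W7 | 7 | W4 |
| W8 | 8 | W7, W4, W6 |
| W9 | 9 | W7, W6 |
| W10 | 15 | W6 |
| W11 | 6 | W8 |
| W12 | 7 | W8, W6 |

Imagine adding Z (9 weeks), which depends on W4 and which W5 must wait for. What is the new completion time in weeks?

29

Originally the job takes 29 weeks.
With Z inserted, W5 now waits for max(W4, Z).
New critical path: W4→W6→W8→W12 = 7+7+8+7 = 29 ⇒ 29 weeks.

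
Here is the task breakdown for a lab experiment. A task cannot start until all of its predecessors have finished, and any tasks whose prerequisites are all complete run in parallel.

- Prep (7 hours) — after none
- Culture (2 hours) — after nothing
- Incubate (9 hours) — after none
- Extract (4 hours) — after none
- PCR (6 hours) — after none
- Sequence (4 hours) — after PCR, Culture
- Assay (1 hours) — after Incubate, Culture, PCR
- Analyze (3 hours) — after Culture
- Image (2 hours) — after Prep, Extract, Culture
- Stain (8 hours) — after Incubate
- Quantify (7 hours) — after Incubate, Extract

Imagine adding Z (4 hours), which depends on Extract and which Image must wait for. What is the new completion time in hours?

17

Originally the project takes 17 hours.
With Z inserted, Image now waits for max(Prep, Extract, Culture, Z).
New critical path: Incubate→Stain = 9+8 = 17 ⇒ 17 hours.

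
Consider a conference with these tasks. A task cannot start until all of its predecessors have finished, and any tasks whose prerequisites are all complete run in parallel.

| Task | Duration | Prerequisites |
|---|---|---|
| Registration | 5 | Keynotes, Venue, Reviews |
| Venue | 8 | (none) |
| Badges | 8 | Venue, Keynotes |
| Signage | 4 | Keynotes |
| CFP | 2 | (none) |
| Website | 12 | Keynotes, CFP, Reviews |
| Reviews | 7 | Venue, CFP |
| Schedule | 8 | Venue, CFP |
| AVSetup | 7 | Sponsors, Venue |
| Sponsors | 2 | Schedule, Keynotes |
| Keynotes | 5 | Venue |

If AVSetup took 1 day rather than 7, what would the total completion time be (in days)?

As given, the longest chain is Venue→Reviews→Website = 8+7+12 = 27, so the finish is 27 days.
AVSetup is off the critical path — its longest chain is 25 days, giving 2 of slack.
No other chain overtakes it, so the finish is 27 days.

27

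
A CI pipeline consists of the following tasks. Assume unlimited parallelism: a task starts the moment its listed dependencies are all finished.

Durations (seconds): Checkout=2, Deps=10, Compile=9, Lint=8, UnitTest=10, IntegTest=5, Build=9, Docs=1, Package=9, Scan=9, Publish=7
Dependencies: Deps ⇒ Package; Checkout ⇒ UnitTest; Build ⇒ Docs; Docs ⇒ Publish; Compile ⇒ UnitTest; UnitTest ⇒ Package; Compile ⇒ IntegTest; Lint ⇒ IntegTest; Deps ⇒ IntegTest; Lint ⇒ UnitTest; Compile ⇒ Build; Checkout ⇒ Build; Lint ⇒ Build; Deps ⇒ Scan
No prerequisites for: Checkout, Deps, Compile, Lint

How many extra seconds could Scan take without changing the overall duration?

9

Critical path: Compile→UnitTest→Package = 9+10+9 = 28, so the finish is 28 seconds.
The longest chain containing Scan totals 19 seconds.
Float = 28 − 19 = 9.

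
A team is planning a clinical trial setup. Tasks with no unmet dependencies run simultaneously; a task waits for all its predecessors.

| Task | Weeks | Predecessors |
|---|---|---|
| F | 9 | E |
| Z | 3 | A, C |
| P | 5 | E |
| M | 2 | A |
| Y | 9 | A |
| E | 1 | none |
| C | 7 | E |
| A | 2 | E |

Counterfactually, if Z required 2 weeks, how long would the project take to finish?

12

Critical path before the change: E→A→Y = 1+2+9 = 12 giving 12 weeks.
Z has 1 week of float (longest path through it is 11).
That remains the longest chain; total 12 weeks.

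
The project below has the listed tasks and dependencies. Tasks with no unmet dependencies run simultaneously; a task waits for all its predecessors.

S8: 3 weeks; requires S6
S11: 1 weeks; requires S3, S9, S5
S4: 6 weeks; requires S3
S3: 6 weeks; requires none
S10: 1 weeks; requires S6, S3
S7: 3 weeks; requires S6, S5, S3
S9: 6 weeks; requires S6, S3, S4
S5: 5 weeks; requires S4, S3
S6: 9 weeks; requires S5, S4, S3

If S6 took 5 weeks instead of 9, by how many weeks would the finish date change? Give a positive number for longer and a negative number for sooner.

Baseline: S3→S4→S5→S6→S9→S11 = 6+6+5+9+6+1 = 33 → 33 weeks.
S6 lies on that path, so at 5 weeks the path becomes 29 weeks.
No other chain overtakes it, so the finish is 29 weeks.
Change in finish: 29 − 33 = -4 weeks.

-4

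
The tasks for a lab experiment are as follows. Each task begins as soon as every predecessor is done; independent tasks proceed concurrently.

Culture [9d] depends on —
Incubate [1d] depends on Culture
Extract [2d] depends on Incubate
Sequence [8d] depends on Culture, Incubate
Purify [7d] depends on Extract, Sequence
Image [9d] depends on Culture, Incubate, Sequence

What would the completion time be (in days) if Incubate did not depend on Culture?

With the dependency in place, Culture→Incubate→Sequence→Image = 9+1+8+9 = 27 sets the finish at 27 days.
Without Culture→Incubate, Incubate's earliest start moves from 9 to 0.
The longest chain is now Culture→Sequence→Image = 9+8+9 = 26, so the project takes 26 days.

26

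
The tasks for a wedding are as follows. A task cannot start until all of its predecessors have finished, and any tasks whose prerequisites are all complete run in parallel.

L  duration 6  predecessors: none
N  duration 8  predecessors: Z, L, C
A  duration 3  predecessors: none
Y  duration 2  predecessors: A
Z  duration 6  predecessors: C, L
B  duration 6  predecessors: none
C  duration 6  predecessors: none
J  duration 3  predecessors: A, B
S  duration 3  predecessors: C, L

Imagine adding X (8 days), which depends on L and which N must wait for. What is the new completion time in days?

Originally the project takes 20 days.
With X inserted, N now waits for max(Z, L, C, X).
New critical path: L→X→N = 6+8+8 = 22 ⇒ 22 days.

22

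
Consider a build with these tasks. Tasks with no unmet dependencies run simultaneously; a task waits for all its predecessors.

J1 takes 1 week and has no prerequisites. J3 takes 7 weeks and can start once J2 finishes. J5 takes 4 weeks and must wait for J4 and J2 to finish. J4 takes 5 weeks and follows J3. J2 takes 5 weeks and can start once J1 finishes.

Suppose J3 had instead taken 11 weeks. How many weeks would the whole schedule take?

Actual critical path: J1→J2→J3→J4→J5 = 1+5+7+5+4 = 22 ⇒ 22 weeks.
J3 is on the critical path; changing it to 11 makes that path 26 weeks.
That remains the longest chain; total 26 weeks.

26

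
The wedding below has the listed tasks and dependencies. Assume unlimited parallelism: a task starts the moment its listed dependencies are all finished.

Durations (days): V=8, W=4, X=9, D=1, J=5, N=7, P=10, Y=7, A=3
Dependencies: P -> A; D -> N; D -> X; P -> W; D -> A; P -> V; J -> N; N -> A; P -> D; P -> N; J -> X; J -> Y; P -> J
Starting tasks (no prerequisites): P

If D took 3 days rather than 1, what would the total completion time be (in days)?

Actual critical path: P→J→N→A = 10+5+7+3 = 25 ⇒ 25 days.
D is off the critical path — its longest chain is 21 days, giving 4 of slack.
The critical path is still P→J→N→A; finish is now 25 days.

25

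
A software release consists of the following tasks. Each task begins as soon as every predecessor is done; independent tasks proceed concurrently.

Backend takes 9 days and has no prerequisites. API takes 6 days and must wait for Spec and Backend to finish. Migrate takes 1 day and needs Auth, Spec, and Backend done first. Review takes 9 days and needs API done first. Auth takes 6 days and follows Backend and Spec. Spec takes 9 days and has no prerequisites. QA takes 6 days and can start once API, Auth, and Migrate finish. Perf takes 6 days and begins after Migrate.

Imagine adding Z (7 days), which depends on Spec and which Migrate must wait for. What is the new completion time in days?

Originally the project takes 24 days.
With Z inserted, Migrate now waits for max(Auth, Spec, Backend, Z).
New critical path: Spec→API→Review = 9+6+9 = 24 ⇒ 24 days.

24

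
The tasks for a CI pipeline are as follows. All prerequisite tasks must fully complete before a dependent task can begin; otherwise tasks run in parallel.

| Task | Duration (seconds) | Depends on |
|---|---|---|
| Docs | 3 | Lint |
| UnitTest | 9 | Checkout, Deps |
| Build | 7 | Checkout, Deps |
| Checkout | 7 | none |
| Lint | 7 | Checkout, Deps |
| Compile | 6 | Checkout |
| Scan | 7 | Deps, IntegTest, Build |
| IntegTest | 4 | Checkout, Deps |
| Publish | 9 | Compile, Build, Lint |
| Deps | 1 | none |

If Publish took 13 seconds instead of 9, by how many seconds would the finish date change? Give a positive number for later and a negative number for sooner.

As given, the longest chain is Checkout→Lint→Publish = 7+7+9 = 23, so the finish is 23 seconds.
Since Publish is critical, the +4 change carries straight to that chain (now 27 seconds).
That remains the longest chain; total 27 seconds.
Change in finish: 27 − 23 = +4 seconds.

4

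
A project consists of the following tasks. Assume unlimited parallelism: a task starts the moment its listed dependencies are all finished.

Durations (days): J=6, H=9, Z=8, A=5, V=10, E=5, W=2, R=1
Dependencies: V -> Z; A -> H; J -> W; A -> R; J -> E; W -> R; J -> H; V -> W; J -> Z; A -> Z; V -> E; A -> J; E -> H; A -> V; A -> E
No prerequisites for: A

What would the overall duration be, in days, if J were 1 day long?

29

The binding path is A→V→E→H = 5+10+5+9 = 29; finish at 29 days.
J has 4 days of float (longest path through it is 25).
That remains the longest chain; total 29 days.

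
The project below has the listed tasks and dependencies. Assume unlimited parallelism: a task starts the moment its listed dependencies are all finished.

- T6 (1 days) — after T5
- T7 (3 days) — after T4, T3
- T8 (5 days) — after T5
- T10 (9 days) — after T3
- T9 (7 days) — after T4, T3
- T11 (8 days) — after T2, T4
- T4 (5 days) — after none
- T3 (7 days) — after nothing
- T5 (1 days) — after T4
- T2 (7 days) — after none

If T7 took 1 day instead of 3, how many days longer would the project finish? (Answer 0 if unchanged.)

0

Critical path before the change: T3→T10 = 7+9 = 16 giving 16 days.
T7 has 6 days of float (longest path through it is 10).
That remains the longest chain; total 16 days.
Change in finish: 16 − 16 = +0 days.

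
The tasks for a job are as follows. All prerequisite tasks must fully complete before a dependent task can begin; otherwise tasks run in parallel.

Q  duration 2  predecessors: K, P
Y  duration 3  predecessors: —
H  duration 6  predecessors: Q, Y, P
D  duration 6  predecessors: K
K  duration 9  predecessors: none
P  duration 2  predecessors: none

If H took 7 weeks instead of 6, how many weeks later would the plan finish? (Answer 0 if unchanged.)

The binding path is K→Q→H = 9+2+6 = 17; finish at 17 weeks.
Since H is critical, the +1 change carries straight to that chain (now 18 weeks).
That remains the longest chain; total 18 weeks.
Change in finish: 18 − 17 = +1 weeks.

1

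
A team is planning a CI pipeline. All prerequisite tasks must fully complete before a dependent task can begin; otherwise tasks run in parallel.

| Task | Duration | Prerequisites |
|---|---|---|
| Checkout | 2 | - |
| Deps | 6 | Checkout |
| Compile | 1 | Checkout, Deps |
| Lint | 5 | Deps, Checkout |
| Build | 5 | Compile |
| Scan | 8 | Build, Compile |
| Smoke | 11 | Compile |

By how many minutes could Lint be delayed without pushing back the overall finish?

Checkout→Deps→Compile→Build→Scan = 2+6+1+5+8 = 22 sets the makespan at 22 minutes.
Lint finishes as early as 13 and must finish by 22.
So Lint can slip 22 − 13 = 9 minutes.

9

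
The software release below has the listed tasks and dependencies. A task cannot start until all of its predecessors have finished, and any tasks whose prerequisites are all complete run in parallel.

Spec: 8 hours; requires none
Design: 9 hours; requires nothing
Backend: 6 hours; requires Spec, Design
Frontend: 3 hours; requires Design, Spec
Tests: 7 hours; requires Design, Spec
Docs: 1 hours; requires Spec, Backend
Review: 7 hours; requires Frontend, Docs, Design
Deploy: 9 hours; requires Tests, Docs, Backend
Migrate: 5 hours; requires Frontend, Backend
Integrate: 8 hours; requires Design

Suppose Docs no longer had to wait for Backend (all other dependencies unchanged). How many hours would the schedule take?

25

With the dependency in place, Design→Backend→Docs→Deploy = 9+6+1+9 = 25 sets the finish at 25 hours.
Without Backend→Docs, Docs's earliest start moves from 15 to 8.
After: Design→Tests→Deploy = 9+7+9 = 25 → 25 hours.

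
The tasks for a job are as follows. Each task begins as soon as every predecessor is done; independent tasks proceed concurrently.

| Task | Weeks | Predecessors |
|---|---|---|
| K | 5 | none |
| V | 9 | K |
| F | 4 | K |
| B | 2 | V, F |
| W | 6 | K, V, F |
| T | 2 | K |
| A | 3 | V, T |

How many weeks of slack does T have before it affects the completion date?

10

Critical path: K→V→W = 5+9+6 = 20, so the finish is 20 weeks.
The longest chain containing T totals 10 weeks.
So T can slip 17 − 7 = 10 weeks.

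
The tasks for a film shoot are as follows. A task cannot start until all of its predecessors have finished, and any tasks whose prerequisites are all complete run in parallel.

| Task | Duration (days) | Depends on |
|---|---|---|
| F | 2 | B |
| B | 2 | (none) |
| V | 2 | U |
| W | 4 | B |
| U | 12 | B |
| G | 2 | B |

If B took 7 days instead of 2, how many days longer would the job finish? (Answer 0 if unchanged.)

5

The binding path is B→U→V = 2+12+2 = 16; finish at 16 days.
Since B is critical, the +5 change carries straight to that chain (now 21 days).
The critical path is still B→U→V; finish is now 21 days.
Change in finish: 21 − 16 = +5 days.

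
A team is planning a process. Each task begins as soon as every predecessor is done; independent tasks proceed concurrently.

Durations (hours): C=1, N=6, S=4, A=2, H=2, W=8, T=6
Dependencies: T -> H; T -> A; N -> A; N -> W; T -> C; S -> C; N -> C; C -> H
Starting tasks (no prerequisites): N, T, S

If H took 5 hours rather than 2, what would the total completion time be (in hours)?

As given, the longest chain is N→W = 6+8 = 14, so the finish is 14 hours.
H has 5 hours of float (longest path through it is 9).
That remains the longest chain; total 14 hours.

14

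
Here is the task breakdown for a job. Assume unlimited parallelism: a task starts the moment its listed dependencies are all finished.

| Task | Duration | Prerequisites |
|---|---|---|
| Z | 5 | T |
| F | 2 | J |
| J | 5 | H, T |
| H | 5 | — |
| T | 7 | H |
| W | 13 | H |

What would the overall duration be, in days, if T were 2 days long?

The binding path is H→T→J→F = 5+7+5+2 = 19; finish at 19 days.
T is on the critical path; changing it to 2 makes that path 14 days.
Now H→W = 5+13 = 18 is longest, so the finish becomes 18 days.

18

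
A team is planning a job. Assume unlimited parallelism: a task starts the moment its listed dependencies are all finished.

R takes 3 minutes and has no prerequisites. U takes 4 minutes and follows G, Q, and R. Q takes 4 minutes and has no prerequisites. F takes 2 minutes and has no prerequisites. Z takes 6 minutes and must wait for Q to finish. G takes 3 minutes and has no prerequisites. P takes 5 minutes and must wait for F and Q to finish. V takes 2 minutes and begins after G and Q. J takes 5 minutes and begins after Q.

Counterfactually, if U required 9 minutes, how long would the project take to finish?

The binding path is Q→Z = 4+6 = 10; finish at 10 minutes.
U has 2 minutes of float (longest path through it is 8).
Now Q→U = 4+9 = 13 is longest, so the finish becomes 13 minutes.

13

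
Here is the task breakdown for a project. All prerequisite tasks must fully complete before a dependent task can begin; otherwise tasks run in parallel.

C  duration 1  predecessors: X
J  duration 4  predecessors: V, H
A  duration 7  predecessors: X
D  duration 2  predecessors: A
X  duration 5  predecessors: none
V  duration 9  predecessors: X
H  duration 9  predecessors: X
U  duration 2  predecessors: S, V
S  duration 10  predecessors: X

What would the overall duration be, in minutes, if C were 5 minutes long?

Baseline: X→V→J = 5+9+4 = 18 → 18 minutes.
C has 12 minutes of float (longest path through it is 6).
The critical path is still X→V→J; finish is now 18 minutes.

18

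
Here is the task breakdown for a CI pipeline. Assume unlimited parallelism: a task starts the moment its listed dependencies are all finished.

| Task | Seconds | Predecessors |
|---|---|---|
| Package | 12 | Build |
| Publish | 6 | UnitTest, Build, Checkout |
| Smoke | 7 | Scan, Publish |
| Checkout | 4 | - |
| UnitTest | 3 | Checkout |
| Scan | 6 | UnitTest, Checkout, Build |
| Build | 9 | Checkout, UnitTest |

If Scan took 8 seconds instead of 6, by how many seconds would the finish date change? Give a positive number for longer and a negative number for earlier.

2

Critical path before the change: Checkout→UnitTest→Build→Scan→Smoke = 4+3+9+6+7 = 29 giving 29 seconds.
Scan is on the critical path; changing it to 8 makes that path 31 seconds.
The critical path is still Checkout→UnitTest→Build→Scan→Smoke; finish is now 31 seconds.
Change in finish: 31 − 29 = +2 seconds.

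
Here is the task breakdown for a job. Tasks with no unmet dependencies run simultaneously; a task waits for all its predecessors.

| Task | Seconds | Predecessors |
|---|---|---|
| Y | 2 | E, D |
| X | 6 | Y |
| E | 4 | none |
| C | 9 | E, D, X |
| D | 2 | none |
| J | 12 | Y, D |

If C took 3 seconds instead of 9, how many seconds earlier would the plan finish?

3

Baseline: E→Y→X→C = 4+2+6+9 = 21 → 21 seconds.
C is on the critical path; changing it to 3 makes that path 15 seconds.
New critical path: E→Y→J = 4+2+12 = 18 ⇒ 18 seconds.
Change in finish: 18 − 21 = -3 seconds.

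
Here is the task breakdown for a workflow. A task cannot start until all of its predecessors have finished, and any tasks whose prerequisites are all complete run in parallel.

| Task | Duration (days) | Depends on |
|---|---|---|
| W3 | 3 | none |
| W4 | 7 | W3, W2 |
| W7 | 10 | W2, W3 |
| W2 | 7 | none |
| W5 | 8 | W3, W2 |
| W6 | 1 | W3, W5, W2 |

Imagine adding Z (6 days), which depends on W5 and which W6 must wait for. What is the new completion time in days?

22

Originally the workflow takes 17 days.
With Z inserted, W6 now waits for max(W3, W5, W2, Z).
New critical path: W2→W5→Z→W6 = 7+8+6+1 = 22 ⇒ 22 days.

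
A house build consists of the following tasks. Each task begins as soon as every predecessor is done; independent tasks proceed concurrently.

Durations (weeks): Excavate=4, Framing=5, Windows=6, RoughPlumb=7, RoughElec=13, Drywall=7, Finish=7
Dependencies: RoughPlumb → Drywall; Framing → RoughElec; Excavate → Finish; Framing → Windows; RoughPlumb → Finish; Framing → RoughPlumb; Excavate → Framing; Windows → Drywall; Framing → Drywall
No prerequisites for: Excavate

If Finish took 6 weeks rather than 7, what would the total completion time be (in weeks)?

23

As given, the longest chain is Excavate→Framing→RoughPlumb→Finish = 4+5+7+7 = 23, so the finish is 23 weeks.
Finish is on the critical path; changing it to 6 makes that path 22 weeks.
Now Excavate→Framing→RoughPlumb→Drywall = 4+5+7+7 = 23 is longest, so the finish becomes 23 weeks.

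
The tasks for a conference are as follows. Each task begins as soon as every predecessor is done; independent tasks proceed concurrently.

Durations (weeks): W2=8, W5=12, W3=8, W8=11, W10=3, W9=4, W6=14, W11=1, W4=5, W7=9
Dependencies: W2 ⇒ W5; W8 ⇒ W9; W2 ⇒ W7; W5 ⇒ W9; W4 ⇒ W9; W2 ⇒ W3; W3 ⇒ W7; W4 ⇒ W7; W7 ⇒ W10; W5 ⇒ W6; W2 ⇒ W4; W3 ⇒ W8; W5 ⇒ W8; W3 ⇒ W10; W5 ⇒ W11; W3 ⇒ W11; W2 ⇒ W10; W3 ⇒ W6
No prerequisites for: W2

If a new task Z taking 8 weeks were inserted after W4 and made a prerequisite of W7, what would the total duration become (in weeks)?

Originally the project takes 35 weeks.
With Z inserted, W7 now waits for max(W3, W2, W4, Z).
New critical path: W2→W5→W8→W9 = 8+12+11+4 = 35 ⇒ 35 weeks.

35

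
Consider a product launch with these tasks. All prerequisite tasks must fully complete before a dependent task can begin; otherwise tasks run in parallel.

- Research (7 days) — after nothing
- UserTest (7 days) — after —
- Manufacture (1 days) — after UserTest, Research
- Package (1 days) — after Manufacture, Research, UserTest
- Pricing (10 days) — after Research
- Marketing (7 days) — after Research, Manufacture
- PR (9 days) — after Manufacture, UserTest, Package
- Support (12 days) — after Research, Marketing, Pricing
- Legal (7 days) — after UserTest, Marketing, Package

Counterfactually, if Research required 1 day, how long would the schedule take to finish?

The binding path is Research→Pricing→Support = 7+10+12 = 29; finish at 29 days.
Research is on the critical path; changing it to 1 makes that path 23 days.
Now UserTest→Manufacture→Marketing→Support = 7+1+7+12 = 27 is longest, so the finish becomes 27 days.

27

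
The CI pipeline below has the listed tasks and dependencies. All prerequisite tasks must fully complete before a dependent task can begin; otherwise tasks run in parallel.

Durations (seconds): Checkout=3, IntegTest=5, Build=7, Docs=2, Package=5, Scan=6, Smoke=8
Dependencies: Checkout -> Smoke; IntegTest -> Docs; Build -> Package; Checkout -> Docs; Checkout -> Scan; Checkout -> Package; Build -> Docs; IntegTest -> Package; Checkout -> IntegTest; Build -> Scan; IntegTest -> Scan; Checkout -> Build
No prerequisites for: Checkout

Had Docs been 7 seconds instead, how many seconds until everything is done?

17

As given, the longest chain is Checkout→Build→Scan = 3+7+6 = 16, so the finish is 16 seconds.
Docs is off the critical path — its longest chain is 12 seconds, giving 4 of slack.
Now Checkout→Build→Docs = 3+7+7 = 17 is longest, so the finish becomes 17 seconds.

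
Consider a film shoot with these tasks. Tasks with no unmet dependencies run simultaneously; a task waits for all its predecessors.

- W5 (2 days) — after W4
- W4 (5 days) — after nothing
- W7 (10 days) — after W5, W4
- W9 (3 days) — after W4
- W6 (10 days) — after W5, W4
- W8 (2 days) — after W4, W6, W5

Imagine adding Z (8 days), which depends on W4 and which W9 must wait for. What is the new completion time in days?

19

Originally the project takes 19 days.
With Z inserted, W9 now waits for max(W4, Z).
New critical path: W4→W5→W6→W8 = 5+2+10+2 = 19 ⇒ 19 days.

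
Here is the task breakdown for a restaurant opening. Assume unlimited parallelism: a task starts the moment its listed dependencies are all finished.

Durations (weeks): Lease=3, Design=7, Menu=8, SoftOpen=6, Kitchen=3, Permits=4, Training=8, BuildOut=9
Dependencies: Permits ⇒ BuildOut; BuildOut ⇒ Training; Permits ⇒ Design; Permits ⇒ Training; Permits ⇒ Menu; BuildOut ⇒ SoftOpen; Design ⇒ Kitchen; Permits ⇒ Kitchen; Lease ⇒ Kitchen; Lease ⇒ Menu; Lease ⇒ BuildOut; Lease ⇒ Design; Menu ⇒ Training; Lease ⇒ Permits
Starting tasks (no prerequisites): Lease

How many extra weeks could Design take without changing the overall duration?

7

Critical path: Lease→Permits→BuildOut→Training = 3+4+9+8 = 24, so the finish is 24 weeks.
The longest chain containing Design totals 17 weeks.
Slack of Design = 14 − 7 = 7 weeks.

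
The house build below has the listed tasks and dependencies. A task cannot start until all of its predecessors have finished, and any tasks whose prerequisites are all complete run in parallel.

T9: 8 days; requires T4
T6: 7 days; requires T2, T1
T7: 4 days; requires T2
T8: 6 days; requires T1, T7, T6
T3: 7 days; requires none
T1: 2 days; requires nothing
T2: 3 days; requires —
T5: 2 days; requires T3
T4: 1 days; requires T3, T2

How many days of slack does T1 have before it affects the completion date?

Critical path: T2→T6→T8 = 3+7+6 = 16, so the finish is 16 days.
T1 finishes as early as 2 and must finish by 3.
So T1 can slip 3 − 2 = 1 day.

1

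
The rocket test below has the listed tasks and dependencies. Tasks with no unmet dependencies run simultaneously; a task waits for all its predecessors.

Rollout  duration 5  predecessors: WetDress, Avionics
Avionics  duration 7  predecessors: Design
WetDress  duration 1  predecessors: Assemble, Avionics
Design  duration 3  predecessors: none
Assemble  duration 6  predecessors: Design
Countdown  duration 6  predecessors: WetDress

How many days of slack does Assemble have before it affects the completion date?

Critical path: Design→Avionics→WetDress→Countdown = 3+7+1+6 = 17, so the finish is 17 days.
Longest path through Assemble: 16 days (earliest finish 9, latest finish 10).
Float = 17 − 16 = 1.

1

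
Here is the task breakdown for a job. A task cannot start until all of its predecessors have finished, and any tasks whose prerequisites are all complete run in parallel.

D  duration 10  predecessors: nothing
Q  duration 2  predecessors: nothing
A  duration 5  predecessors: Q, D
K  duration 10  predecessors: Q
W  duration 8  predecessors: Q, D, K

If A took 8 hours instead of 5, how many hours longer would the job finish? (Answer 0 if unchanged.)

0

As given, the longest chain is Q→K→W = 2+10+8 = 20, so the finish is 20 hours.
A is off the critical path — its longest chain is 15 hours, giving 5 of slack.
That remains the longest chain; total 20 hours.
Change in finish: 20 − 20 = +0 hours.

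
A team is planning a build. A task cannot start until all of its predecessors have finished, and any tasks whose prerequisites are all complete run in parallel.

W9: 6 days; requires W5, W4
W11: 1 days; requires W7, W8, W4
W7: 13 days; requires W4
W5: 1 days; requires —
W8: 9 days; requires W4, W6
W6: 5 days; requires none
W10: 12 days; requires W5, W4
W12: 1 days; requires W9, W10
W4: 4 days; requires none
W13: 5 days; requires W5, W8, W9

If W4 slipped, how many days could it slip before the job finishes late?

1

The longest chain is W6→W8→W13 = 5+9+5 = 19; overall finish 19 days.
Longest path through W4: 18 days (earliest finish 4, latest finish 5).
Slack of W4 = 1 − 0 = 1 day.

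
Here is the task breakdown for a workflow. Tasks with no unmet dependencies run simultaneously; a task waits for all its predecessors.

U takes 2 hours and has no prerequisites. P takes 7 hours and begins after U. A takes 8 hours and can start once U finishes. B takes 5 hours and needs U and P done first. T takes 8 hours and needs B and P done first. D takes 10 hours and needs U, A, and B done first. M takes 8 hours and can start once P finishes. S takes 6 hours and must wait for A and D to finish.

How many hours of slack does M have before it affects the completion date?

13

U→P→B→D→S = 2+7+5+10+6 = 30 sets the makespan at 30 hours.
The longest chain containing M totals 17 hours.
So M can slip 30 − 17 = 13 hours.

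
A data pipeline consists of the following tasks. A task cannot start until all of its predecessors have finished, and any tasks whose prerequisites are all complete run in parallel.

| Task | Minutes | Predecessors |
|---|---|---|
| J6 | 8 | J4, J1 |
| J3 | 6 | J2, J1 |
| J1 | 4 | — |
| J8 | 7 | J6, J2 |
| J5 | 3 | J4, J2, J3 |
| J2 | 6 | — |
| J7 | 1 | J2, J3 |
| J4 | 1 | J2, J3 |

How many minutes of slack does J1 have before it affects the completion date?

The longest chain is J2→J3→J4→J6→J8 = 6+6+1+8+7 = 28; overall finish 28 minutes.
J1 finishes as early as 4 and must finish by 6.
Float = 28 − 26 = 2.

2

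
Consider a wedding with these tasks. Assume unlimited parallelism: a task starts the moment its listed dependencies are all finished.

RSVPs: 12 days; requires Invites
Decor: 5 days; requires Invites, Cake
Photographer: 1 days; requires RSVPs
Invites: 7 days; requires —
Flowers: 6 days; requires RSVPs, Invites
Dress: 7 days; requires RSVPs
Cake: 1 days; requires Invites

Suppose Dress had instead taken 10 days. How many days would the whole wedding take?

29

As given, the longest chain is Invites→RSVPs→Dress = 7+12+7 = 26, so the finish is 26 days.
Since Dress is critical, the +3 change carries straight to that chain (now 29 days).
No other chain overtakes it, so the finish is 29 days.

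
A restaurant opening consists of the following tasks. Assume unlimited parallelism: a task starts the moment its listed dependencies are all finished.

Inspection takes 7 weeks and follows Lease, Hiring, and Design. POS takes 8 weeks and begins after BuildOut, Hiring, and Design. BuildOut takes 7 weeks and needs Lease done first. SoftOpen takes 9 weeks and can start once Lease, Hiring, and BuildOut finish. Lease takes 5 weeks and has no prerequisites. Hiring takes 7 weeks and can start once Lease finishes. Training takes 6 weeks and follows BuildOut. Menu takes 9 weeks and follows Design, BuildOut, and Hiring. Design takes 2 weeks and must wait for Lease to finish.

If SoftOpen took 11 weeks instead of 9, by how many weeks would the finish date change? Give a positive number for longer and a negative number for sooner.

Critical path before the change: Lease→Hiring→SoftOpen = 5+7+9 = 21 giving 21 weeks.
Since SoftOpen is critical, the +2 change carries straight to that chain (now 23 weeks).
New critical path: Lease→BuildOut→SoftOpen = 5+7+11 = 23 ⇒ 23 weeks.
Change in finish: 23 − 21 = +2 weeks.

2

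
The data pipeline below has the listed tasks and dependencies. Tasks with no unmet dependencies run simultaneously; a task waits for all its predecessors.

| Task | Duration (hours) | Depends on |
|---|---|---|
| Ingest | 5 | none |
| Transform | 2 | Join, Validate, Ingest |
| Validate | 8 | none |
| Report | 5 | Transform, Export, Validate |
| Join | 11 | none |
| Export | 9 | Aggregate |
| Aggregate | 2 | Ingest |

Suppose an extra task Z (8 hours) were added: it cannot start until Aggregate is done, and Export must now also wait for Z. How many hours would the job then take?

29

Originally the job takes 21 hours.
With Z inserted, Export now waits for max(Aggregate, Z).
New critical path: Ingest→Aggregate→Z→Export→Report = 5+2+8+9+5 = 29 ⇒ 29 hours.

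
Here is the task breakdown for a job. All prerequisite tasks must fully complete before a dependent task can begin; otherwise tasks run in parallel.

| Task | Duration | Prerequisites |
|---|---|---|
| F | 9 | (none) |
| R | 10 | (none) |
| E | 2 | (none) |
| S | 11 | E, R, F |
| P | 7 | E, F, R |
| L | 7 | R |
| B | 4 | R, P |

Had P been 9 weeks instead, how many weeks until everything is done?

The binding path is R→P→B = 10+7+4 = 21; finish at 21 weeks.
P lies on that path, so at 9 weeks the path becomes 23 weeks.
No other chain overtakes it, so the finish is 23 weeks.

23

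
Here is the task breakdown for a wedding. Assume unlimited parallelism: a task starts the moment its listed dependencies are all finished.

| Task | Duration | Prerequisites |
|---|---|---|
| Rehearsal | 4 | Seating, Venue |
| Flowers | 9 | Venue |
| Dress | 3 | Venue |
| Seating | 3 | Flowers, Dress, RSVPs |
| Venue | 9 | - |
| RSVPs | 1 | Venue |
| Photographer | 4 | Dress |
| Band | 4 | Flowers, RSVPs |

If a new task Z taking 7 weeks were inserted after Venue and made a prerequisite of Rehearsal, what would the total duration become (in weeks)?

Originally the project takes 25 weeks.
With Z inserted, Rehearsal now waits for max(Seating, Venue, Z).
New critical path: Venue→Flowers→Seating→Rehearsal = 9+9+3+4 = 25 ⇒ 25 weeks.

25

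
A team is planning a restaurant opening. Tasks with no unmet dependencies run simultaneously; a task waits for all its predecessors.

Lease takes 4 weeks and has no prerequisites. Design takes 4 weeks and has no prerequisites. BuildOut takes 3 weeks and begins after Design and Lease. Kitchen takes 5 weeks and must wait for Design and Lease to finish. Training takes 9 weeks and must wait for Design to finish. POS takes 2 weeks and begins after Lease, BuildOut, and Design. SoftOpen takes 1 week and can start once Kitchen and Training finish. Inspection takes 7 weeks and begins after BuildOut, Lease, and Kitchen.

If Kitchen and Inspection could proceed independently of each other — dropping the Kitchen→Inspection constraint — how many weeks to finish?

Original critical path: Lease→Kitchen→Inspection = 4+5+7 = 16 ⇒ 16 weeks.
Without Kitchen→Inspection, Inspection's earliest start moves from 9 to 7.
After: Lease→BuildOut→Inspection = 4+3+7 = 14 → 14 weeks.

14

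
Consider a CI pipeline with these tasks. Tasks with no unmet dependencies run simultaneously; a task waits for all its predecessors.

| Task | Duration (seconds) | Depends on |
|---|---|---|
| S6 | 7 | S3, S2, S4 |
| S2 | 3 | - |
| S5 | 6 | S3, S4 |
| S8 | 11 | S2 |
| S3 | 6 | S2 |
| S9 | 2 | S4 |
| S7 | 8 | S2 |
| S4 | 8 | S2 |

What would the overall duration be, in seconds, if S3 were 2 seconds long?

18

Actual critical path: S2→S4→S6 = 3+8+7 = 18 ⇒ 18 seconds.
S3 is off the critical path — its longest chain is 16 seconds, giving 2 of slack.
That remains the longest chain; total 18 seconds.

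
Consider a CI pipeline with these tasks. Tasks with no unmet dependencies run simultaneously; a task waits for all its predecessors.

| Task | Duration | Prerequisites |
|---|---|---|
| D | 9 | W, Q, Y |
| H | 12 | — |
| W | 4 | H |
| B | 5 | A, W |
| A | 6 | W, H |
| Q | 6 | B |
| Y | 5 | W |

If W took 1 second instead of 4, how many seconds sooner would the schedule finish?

3

As given, the longest chain is H→W→A→B→Q→D = 12+4+6+5+6+9 = 42, so the finish is 42 seconds.
Since W is critical, the -3 change carries straight to that chain (now 39 seconds).
No other chain overtakes it, so the finish is 39 seconds.
Change in finish: 39 − 42 = -3 seconds.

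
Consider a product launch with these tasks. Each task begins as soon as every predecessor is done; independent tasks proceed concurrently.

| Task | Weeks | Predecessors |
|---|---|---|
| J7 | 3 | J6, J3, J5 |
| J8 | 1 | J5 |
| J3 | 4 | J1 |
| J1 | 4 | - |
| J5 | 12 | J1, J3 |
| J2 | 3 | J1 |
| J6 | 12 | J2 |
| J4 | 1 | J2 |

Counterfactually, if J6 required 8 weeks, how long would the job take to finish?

Actual critical path: J1→J3→J5→J7 = 4+4+12+3 = 23 ⇒ 23 weeks.
J6 is off the critical path — its longest chain is 22 weeks, giving 1 of slack.
That remains the longest chain; total 23 weeks.

23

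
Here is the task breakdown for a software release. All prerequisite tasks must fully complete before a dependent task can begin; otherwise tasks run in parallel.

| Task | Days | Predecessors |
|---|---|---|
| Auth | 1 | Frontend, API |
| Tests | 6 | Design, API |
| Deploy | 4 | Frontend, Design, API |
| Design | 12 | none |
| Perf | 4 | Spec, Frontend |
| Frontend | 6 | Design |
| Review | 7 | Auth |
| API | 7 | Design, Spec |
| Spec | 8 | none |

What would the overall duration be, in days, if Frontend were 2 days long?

27

Actual critical path: Design→API→Auth→Review = 12+7+1+7 = 27 ⇒ 27 days.
Frontend has 1 day of float (longest path through it is 26).
The critical path is still Design→API→Auth→Review; finish is now 27 days.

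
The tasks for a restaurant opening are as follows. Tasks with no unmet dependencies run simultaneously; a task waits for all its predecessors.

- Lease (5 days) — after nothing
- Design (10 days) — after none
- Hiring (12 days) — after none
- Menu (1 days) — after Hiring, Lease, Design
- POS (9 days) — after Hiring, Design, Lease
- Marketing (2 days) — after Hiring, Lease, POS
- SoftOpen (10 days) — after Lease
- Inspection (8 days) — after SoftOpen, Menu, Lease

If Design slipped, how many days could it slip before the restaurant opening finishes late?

Critical path: Lease→SoftOpen→Inspection = 5+10+8 = 23, so the finish is 23 days.
The longest chain containing Design totals 21 days.
So Design can slip 12 − 10 = 2 days.

2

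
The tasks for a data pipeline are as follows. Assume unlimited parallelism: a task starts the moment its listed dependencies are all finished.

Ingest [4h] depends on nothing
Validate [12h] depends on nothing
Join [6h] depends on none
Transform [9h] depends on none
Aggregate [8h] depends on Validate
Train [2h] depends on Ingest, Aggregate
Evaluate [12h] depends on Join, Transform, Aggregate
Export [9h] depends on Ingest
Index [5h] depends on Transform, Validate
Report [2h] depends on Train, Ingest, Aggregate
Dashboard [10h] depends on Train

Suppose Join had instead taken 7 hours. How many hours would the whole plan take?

32

The binding path is Validate→Aggregate→Train→Dashboard = 12+8+2+10 = 32; finish at 32 hours.
Join has 14 hours of float (longest path through it is 18).
The critical path is still Validate→Aggregate→Train→Dashboard; finish is now 32 hours.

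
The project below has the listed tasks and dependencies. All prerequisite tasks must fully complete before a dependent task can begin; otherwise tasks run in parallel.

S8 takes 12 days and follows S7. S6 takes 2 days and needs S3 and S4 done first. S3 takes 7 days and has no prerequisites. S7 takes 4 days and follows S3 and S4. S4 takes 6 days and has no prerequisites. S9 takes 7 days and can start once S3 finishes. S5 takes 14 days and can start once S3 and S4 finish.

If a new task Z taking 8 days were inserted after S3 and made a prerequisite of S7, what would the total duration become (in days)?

31

Originally the project takes 23 days.
With Z inserted, S7 now waits for max(S3, S4, Z).
New critical path: S3→Z→S7→S8 = 7+8+4+12 = 31 ⇒ 31 days.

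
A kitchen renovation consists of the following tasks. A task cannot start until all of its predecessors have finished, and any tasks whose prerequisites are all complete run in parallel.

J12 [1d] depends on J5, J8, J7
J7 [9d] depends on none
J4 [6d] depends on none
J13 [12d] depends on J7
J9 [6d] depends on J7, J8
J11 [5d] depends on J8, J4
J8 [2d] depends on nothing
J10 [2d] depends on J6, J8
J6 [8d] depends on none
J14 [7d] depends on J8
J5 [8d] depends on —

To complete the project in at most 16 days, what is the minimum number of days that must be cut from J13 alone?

Current finish: 21 days; target: 16.
J13 is on every critical path, so each day cut from J13 cuts the finish by one (this holds down to a finish of 15).
Need 21 − 16 = 5 days off J13 → J13 becomes 7 days, finish becomes 16.

5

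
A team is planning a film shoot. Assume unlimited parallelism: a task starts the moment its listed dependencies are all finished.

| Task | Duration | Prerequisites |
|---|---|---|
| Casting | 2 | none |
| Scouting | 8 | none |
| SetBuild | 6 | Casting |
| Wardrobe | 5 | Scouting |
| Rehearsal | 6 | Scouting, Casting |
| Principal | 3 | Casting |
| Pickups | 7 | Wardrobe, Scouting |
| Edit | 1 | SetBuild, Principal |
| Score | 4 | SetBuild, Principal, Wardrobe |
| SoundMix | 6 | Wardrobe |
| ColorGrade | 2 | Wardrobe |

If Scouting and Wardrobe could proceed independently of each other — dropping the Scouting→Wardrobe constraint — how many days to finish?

15

Before: longest chain Scouting→Wardrobe→Pickups = 8+5+7 = 20, finish 20.
Without Scouting→Wardrobe, Wardrobe's earliest start moves from 8 to 0.
The longest chain is now Scouting→Pickups = 8+7 = 15, so the plan takes 15 days.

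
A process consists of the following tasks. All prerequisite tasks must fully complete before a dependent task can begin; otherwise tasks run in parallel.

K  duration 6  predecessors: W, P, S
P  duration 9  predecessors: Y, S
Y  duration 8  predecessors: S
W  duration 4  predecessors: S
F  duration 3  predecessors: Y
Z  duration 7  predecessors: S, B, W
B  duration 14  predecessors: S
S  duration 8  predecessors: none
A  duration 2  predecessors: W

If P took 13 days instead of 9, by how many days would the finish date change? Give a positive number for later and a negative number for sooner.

The binding path is S→Y→P→K = 8+8+9+6 = 31; finish at 31 days.
P is on the critical path; changing it to 13 makes that path 35 days.
That remains the longest chain; total 35 days.
Change in finish: 35 − 31 = +4 days.

4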